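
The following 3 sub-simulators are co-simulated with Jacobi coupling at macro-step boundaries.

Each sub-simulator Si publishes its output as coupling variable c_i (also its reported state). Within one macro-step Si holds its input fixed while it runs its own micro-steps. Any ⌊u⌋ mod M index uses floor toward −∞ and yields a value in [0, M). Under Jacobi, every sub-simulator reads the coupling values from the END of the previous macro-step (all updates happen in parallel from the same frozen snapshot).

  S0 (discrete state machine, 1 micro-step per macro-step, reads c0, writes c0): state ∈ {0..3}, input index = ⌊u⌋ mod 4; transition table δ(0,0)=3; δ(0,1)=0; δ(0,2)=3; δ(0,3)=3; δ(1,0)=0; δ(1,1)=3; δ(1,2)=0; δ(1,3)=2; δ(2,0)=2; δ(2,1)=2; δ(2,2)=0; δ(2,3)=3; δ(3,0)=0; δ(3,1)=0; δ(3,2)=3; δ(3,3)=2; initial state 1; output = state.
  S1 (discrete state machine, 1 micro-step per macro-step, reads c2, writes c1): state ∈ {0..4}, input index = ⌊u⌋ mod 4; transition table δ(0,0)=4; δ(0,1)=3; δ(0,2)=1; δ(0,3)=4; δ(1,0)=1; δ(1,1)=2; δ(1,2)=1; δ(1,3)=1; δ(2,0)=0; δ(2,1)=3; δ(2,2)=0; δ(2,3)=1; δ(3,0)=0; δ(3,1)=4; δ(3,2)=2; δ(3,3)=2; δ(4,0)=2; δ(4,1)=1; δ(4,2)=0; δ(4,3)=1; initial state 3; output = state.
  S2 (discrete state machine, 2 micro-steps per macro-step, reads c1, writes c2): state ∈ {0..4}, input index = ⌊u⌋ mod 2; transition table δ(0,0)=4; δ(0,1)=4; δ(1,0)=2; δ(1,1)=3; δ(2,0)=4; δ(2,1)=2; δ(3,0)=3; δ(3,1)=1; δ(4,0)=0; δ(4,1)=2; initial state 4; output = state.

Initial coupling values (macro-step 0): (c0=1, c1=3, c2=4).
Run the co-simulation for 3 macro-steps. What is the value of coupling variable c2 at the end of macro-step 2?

macro 1: S0 reads c0=1 → after 1×micro: 3; S1 reads c2=4 → after 1×micro: 0; S2 reads c1=3 → after 2×micro: 2 ⇒ (c0=3, c1=0, c2=2)
macro 2: S0 reads c0=3 → after 1×micro: 2; S1 reads c2=2 → after 1×micro: 1; S2 reads c1=0 → after 2×micro: 0 ⇒ (c0=2, c1=1, c2=0)
macro 3: S0 reads c0=2 → after 1×micro: 0; S1 reads c2=0 → after 1×micro: 1; S2 reads c1=1 → after 2×micro: 2 ⇒ (c0=0, c1=1, c2=2)

c2 at macro-step 2 = 0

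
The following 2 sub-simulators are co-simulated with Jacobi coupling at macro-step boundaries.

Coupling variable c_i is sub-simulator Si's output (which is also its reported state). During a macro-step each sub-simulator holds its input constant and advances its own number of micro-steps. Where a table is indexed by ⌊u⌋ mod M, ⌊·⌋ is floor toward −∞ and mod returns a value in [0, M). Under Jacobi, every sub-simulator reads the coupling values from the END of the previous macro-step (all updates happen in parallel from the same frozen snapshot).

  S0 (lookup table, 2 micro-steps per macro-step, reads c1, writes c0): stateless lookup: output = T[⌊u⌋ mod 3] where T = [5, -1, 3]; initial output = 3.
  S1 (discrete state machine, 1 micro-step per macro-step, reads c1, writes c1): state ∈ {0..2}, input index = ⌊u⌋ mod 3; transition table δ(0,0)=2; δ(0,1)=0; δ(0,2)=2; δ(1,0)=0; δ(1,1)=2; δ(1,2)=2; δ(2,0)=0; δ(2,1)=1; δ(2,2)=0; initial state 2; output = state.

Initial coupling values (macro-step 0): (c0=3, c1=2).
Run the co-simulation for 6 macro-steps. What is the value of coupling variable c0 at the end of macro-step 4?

macro 1: S0 reads c1=2 → after 2×micro: 3; S1 reads c1=2 → after 1×micro: 0 ⇒ (c0=3, c1=0)
macro 2: S0 reads c1=0 → after 2×micro: 5; S1 reads c1=0 → after 1×micro: 2 ⇒ (c0=5, c1=2)
macro 3: S0 reads c1=2 → after 2×micro: 3; S1 reads c1=2 → after 1×micro: 0 ⇒ (c0=3, c1=0)
macro 4: S0 reads c1=0 → after 2×micro: 5; S1 reads c1=0 → after 1×micro: 2 ⇒ (c0=5, c1=2)
macro 5: S0 reads c1=2 → after 2×micro: 3; S1 reads c1=2 → after 1×micro: 0 ⇒ (c0=3, c1=0)
macro 6: S0 reads c1=0 → after 2×micro: 5; S1 reads c1=0 → after 1×micro: 2 ⇒ (c0=5, c1=2)

c0 at macro-step 4 = 5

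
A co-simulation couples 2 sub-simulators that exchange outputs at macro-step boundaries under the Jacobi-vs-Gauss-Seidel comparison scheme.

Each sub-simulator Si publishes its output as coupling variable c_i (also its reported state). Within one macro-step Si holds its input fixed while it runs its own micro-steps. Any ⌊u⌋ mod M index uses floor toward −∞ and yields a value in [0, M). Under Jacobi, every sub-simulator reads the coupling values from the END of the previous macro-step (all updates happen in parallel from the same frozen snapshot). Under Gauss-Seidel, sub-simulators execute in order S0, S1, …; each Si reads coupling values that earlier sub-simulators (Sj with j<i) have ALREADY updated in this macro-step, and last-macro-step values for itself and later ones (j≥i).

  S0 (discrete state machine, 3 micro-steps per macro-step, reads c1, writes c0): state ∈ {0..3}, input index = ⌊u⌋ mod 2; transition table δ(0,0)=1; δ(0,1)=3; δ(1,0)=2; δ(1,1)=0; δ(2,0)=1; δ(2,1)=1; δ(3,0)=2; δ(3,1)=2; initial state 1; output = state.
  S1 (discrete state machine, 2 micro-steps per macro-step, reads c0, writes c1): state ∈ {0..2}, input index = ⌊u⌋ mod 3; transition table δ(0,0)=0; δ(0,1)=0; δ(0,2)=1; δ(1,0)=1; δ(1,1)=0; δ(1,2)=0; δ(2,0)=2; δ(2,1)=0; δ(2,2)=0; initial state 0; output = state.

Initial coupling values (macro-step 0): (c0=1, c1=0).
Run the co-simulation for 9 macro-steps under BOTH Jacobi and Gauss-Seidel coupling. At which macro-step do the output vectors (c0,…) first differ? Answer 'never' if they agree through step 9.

[Jacobi] macro 1: S0 reads c1=0 → after 3×micro: 2; S1 reads c0=1 → after 2×micro: 0 ⇒ (c0=2, c1=0)
[Jacobi] macro 2: S0 reads c1=0 → after 3×micro: 1; S1 reads c0=2 → after 2×micro: 0 ⇒ (c0=1, c1=0)
[Jacobi] macro 3: S0 reads c1=0 → after 3×micro: 2; S1 reads c0=1 → after 2×micro: 0 ⇒ (c0=2, c1=0)
[Jacobi] macro 4: S0 reads c1=0 → after 3×micro: 1; S1 reads c0=2 → after 2×micro: 0 ⇒ (c0=1, c1=0)
[Jacobi] macro 5: S0 reads c1=0 → after 3×micro: 2; S1 reads c0=1 → after 2×micro: 0 ⇒ (c0=2, c1=0)
[Jacobi] macro 6: S0 reads c1=0 → after 3×micro: 1; S1 reads c0=2 → after 2×micro: 0 ⇒ (c0=1, c1=0)
[Jacobi] macro 7: S0 reads c1=0 → after 3×micro: 2; S1 reads c0=1 → after 2×micro: 0 ⇒ (c0=2, c1=0)
[Jacobi] macro 8: S0 reads c1=0 → after 3×micro: 1; S1 reads c0=2 → after 2×micro: 0 ⇒ (c0=1, c1=0)
[Jacobi] macro 9: S0 reads c1=0 → after 3×micro: 2; S1 reads c0=1 → after 2×micro: 0 ⇒ (c0=2, c1=0)
[Gauss-Seidel] macro 1: S0 reads c1=0 → after 3×micro: 2; S1 reads c0=2 → after 2×micro: 0 ⇒ (c0=2, c1=0)
[Gauss-Seidel] macro 2: S0 reads c1=0 → after 3×micro: 1; S1 reads c0=1 → after 2×micro: 0 ⇒ (c0=1, c1=0)
[Gauss-Seidel] macro 3: S0 reads c1=0 → after 3×micro: 2; S1 reads c0=2 → after 2×micro: 0 ⇒ (c0=2, c1=0)
[Gauss-Seidel] macro 4: S0 reads c1=0 → after 3×micro: 1; S1 reads c0=1 → after 2×micro: 0 ⇒ (c0=1, c1=0)
[Gauss-Seidel] macro 5: S0 reads c1=0 → after 3×micro: 2; S1 reads c0=2 → after 2×micro: 0 ⇒ (c0=2, c1=0)
[Gauss-Seidel] macro 6: S0 reads c1=0 → after 3×micro: 1; S1 reads c0=1 → after 2×micro: 0 ⇒ (c0=1, c1=0)
[Gauss-Seidel] macro 7: S0 reads c1=0 → after 3×micro: 2; S1 reads c0=2 → after 2×micro: 0 ⇒ (c0=2, c1=0)
[Gauss-Seidel] macro 8: S0 reads c1=0 → after 3×micro: 1; S1 reads c0=1 → after 2×micro: 0 ⇒ (c0=1, c1=0)
[Gauss-Seidel] macro 9: S0 reads c1=0 → after 3×micro: 2; S1 reads c0=2 → after 2×micro: 0 ⇒ (c0=2, c1=0)

first divergence at macro-step: never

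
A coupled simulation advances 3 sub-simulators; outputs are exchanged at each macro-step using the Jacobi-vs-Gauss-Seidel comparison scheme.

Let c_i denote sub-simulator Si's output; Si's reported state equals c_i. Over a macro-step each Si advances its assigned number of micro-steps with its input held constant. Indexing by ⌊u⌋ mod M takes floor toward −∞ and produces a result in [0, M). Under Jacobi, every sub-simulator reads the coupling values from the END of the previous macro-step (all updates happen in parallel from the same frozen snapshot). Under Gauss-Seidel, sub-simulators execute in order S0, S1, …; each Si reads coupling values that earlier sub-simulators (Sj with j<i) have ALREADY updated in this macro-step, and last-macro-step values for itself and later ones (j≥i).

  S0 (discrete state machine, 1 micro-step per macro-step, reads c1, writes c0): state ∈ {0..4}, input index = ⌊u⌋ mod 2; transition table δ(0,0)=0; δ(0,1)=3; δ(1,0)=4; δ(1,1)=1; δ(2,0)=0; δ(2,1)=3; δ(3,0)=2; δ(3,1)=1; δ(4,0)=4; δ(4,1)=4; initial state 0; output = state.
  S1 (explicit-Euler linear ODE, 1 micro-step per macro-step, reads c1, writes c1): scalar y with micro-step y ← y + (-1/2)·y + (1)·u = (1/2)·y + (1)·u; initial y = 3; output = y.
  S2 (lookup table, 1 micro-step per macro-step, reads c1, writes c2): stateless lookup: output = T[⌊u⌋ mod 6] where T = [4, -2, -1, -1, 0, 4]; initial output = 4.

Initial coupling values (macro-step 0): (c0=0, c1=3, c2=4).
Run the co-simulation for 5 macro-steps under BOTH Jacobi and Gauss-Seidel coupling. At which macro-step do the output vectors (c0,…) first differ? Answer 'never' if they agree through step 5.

[Jacobi] macro 1: S0 reads c1=3 → after 1×micro: 3; S1 reads c1=3 → after 1×micro: 9/2; S2 reads c1=3 → after 1×micro: -1 ⇒ (c0=3, c1=9/2, c2=-1)
[Jacobi] macro 2: S0 reads c1=9/2 → after 1×micro: 2; S1 reads c1=9/2 → after 1×micro: 27/4; S2 reads c1=9/2 → after 1×micro: 0 ⇒ (c0=2, c1=27/4, c2=0)
[Jacobi] macro 3: S0 reads c1=27/4 → after 1×micro: 0; S1 reads c1=27/4 → after 1×micro: 81/8; S2 reads c1=27/4 → after 1×micro: 4 ⇒ (c0=0, c1=81/8, c2=4)
[Jacobi] macro 4: S0 reads c1=81/8 → after 1×micro: 0; S1 reads c1=81/8 → after 1×micro: 243/16; S2 reads c1=81/8 → after 1×micro: 0 ⇒ (c0=0, c1=243/16, c2=0)
[Jacobi] macro 5: S0 reads c1=243/16 → after 1×micro: 3; S1 reads c1=243/16 → after 1×micro: 729/32; S2 reads c1=243/16 → after 1×micro: -1 ⇒ (c0=3, c1=729/32, c2=-1)
[Gauss-Seidel] macro 1: S0 reads c1=3 → after 1×micro: 3; S1 reads c1=3 → after 1×micro: 9/2; S2 reads c1=9/2 → after 1×micro: 0 ⇒ (c0=3, c1=9/2, c2=0)
[Gauss-Seidel] macro 2: S0 reads c1=9/2 → after 1×micro: 2; S1 reads c1=9/2 → after 1×micro: 27/4; S2 reads c1=27/4 → after 1×micro: 4 ⇒ (c0=2, c1=27/4, c2=4)
[Gauss-Seidel] macro 3: S0 reads c1=27/4 → after 1×micro: 0; S1 reads c1=27/4 → after 1×micro: 81/8; S2 reads c1=81/8 → after 1×micro: 0 ⇒ (c0=0, c1=81/8, c2=0)
[Gauss-Seidel] macro 4: S0 reads c1=81/8 → after 1×micro: 0; S1 reads c1=81/8 → after 1×micro: 243/16; S2 reads c1=243/16 → after 1×micro: -1 ⇒ (c0=0, c1=243/16, c2=-1)
[Gauss-Seidel] macro 5: S0 reads c1=243/16 → after 1×micro: 3; S1 reads c1=243/16 → after 1×micro: 729/32; S2 reads c1=729/32 → after 1×micro: 0 ⇒ (c0=3, c1=729/32, c2=0)

first divergence at macro-step: 1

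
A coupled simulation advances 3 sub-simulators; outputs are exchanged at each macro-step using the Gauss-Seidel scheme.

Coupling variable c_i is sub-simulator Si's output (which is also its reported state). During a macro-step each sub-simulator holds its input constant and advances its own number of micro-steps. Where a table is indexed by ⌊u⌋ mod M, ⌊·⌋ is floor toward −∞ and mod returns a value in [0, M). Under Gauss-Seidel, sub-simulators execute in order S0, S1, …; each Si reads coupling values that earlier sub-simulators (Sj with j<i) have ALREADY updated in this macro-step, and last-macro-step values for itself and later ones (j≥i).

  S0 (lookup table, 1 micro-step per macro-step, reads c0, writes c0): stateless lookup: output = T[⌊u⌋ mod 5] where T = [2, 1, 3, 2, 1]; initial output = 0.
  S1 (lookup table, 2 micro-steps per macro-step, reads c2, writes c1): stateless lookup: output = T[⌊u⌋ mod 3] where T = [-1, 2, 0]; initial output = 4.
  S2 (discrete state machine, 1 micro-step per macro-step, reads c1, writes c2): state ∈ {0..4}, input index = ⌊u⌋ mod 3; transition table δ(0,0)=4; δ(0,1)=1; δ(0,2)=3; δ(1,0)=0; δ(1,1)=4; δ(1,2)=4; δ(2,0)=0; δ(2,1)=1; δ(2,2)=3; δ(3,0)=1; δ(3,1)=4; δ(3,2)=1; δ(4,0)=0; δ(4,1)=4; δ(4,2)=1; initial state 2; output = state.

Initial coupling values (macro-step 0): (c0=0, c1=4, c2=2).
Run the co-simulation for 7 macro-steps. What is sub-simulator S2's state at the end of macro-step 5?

S2 state at macro-step 5 = 1

macro 1: S0 reads c0=0 → after 1×micro: 2; S1 reads c2=2 → after 2×micro: 0; S2 reads c1=0 → after 1×micro: 0 ⇒ (c0=2, c1=0, c2=0)
macro 2: S0 reads c0=2 → after 1×micro: 3; S1 reads c2=0 → after 2×micro: -1; S2 reads c1=-1 → after 1×micro: 3 ⇒ (c0=3, c1=-1, c2=3)
macro 3: S0 reads c0=3 → after 1×micro: 2; S1 reads c2=3 → after 2×micro: -1; S2 reads c1=-1 → after 1×micro: 1 ⇒ (c0=2, c1=-1, c2=1)
macro 4: S0 reads c0=2 → after 1×micro: 3; S1 reads c2=1 → after 2×micro: 2; S2 reads c1=2 → after 1×micro: 4 ⇒ (c0=3, c1=2, c2=4)
macro 5: S0 reads c0=3 → after 1×micro: 2; S1 reads c2=4 → after 2×micro: 2; S2 reads c1=2 → after 1×micro: 1 ⇒ (c0=2, c1=2, c2=1)
macro 6: S0 reads c0=2 → after 1×micro: 3; S1 reads c2=1 → after 2×micro: 2; S2 reads c1=2 → after 1×micro: 4 ⇒ (c0=3, c1=2, c2=4)
macro 7: S0 reads c0=3 → after 1×micro: 2; S1 reads c2=4 → after 2×micro: 2; S2 reads c1=2 → after 1×micro: 1 ⇒ (c0=2, c1=2, c2=1)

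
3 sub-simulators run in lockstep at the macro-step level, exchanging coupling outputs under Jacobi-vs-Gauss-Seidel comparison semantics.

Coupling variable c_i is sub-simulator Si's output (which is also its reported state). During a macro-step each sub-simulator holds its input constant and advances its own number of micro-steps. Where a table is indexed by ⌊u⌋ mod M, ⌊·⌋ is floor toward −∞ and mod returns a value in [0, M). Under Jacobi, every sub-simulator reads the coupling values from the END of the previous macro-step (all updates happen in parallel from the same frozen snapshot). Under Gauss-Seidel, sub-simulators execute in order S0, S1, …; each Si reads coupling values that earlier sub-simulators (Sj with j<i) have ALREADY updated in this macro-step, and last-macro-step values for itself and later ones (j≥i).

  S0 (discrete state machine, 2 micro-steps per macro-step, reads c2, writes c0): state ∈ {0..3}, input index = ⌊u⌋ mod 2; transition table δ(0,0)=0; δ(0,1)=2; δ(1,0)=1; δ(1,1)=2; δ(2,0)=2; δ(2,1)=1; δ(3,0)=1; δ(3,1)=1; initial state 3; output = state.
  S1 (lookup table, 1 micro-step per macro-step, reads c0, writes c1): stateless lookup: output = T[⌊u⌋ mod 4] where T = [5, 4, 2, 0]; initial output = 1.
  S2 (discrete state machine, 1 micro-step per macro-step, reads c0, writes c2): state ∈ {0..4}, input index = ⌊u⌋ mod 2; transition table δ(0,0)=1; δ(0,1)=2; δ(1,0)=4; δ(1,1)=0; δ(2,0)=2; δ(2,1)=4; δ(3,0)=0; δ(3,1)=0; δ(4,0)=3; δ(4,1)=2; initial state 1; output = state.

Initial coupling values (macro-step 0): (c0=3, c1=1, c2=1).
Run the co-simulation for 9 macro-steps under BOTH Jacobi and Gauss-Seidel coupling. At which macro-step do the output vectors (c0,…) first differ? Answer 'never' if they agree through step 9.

[Jacobi] macro 1: S0 reads c2=1 → after 2×micro: 2; S1 reads c0=3 → after 1×micro: 0; S2 reads c0=3 → after 1×micro: 0 ⇒ (c0=2, c1=0, c2=0)
[Jacobi] macro 2: S0 reads c2=0 → after 2×micro: 2; S1 reads c0=2 → after 1×micro: 2; S2 reads c0=2 → after 1×micro: 1 ⇒ (c0=2, c1=2, c2=1)
[Jacobi] macro 3: S0 reads c2=1 → after 2×micro: 2; S1 reads c0=2 → after 1×micro: 2; S2 reads c0=2 → after 1×micro: 4 ⇒ (c0=2, c1=2, c2=4)
[Jacobi] macro 4: S0 reads c2=4 → after 2×micro: 2; S1 reads c0=2 → after 1×micro: 2; S2 reads c0=2 → after 1×micro: 3 ⇒ (c0=2, c1=2, c2=3)
[Jacobi] macro 5: S0 reads c2=3 → after 2×micro: 2; S1 reads c0=2 → after 1×micro: 2; S2 reads c0=2 → after 1×micro: 0 ⇒ (c0=2, c1=2, c2=0)
[Jacobi] macro 6: S0 reads c2=0 → after 2×micro: 2; S1 reads c0=2 → after 1×micro: 2; S2 reads c0=2 → after 1×micro: 1 ⇒ (c0=2, c1=2, c2=1)
[Jacobi] macro 7: S0 reads c2=1 → after 2×micro: 2; S1 reads c0=2 → after 1×micro: 2; S2 reads c0=2 → after 1×micro: 4 ⇒ (c0=2, c1=2, c2=4)
[Jacobi] macro 8: S0 reads c2=4 → after 2×micro: 2; S1 reads c0=2 → after 1×micro: 2; S2 reads c0=2 → after 1×micro: 3 ⇒ (c0=2, c1=2, c2=3)
[Jacobi] macro 9: S0 reads c2=3 → after 2×micro: 2; S1 reads c0=2 → after 1×micro: 2; S2 reads c0=2 → after 1×micro: 0 ⇒ (c0=2, c1=2, c2=0)
[Gauss-Seidel] macro 1: S0 reads c2=1 → after 2×micro: 2; S1 reads c0=2 → after 1×micro: 2; S2 reads c0=2 → after 1×micro: 4 ⇒ (c0=2, c1=2, c2=4)
[Gauss-Seidel] macro 2: S0 reads c2=4 → after 2×micro: 2; S1 reads c0=2 → after 1×micro: 2; S2 reads c0=2 → after 1×micro: 3 ⇒ (c0=2, c1=2, c2=3)
[Gauss-Seidel] macro 3: S0 reads c2=3 → after 2×micro: 2; S1 reads c0=2 → after 1×micro: 2; S2 reads c0=2 → after 1×micro: 0 ⇒ (c0=2, c1=2, c2=0)
[Gauss-Seidel] macro 4: S0 reads c2=0 → after 2×micro: 2; S1 reads c0=2 → after 1×micro: 2; S2 reads c0=2 → after 1×micro: 1 ⇒ (c0=2, c1=2, c2=1)
[Gauss-Seidel] macro 5: S0 reads c2=1 → after 2×micro: 2; S1 reads c0=2 → after 1×micro: 2; S2 reads c0=2 → after 1×micro: 4 ⇒ (c0=2, c1=2, c2=4)
[Gauss-Seidel] macro 6: S0 reads c2=4 → after 2×micro: 2; S1 reads c0=2 → after 1×micro: 2; S2 reads c0=2 → after 1×micro: 3 ⇒ (c0=2, c1=2, c2=3)
[Gauss-Seidel] macro 7: S0 reads c2=3 → after 2×micro: 2; S1 reads c0=2 → after 1×micro: 2; S2 reads c0=2 → after 1×micro: 0 ⇒ (c0=2, c1=2, c2=0)
[Gauss-Seidel] macro 8: S0 reads c2=0 → after 2×micro: 2; S1 reads c0=2 → after 1×micro: 2; S2 reads c0=2 → after 1×micro: 1 ⇒ (c0=2, c1=2, c2=1)
[Gauss-Seidel] macro 9: S0 reads c2=1 → after 2×micro: 2; S1 reads c0=2 → after 1×micro: 2; S2 reads c0=2 → after 1×micro: 4 ⇒ (c0=2, c1=2, c2=4)

first divergence at macro-step: 1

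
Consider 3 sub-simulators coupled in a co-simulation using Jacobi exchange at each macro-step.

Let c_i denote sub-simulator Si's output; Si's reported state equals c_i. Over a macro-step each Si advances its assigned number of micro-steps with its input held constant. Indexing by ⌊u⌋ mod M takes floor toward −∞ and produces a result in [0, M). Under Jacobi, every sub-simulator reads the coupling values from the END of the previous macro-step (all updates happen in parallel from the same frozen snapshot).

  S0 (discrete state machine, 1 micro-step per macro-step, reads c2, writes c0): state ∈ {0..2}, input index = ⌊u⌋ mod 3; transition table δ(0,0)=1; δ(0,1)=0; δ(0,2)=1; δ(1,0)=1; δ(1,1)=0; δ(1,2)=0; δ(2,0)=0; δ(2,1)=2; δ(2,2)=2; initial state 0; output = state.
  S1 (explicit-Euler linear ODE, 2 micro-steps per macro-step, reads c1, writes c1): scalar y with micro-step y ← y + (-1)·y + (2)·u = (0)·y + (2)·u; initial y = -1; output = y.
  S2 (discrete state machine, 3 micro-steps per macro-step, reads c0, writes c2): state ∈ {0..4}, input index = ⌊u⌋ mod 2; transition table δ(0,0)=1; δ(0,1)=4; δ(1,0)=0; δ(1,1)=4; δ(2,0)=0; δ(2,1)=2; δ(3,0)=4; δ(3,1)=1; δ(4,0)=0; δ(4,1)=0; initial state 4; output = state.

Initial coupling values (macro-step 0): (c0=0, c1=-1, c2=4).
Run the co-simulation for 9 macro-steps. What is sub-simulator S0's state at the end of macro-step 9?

macro 1: S0 reads c2=4 → after 1×micro: 0; S1 reads c1=-1 → after 2×micro: -2; S2 reads c0=0 → after 3×micro: 0 ⇒ (c0=0, c1=-2, c2=0)
macro 2: S0 reads c2=0 → after 1×micro: 1; S1 reads c1=-2 → after 2×micro: -4; S2 reads c0=0 → after 3×micro: 1 ⇒ (c0=1, c1=-4, c2=1)
macro 3: S0 reads c2=1 → after 1×micro: 0; S1 reads c1=-4 → after 2×micro: -8; S2 reads c0=1 → after 3×micro: 4 ⇒ (c0=0, c1=-8, c2=4)
macro 4: S0 reads c2=4 → after 1×micro: 0; S1 reads c1=-8 → after 2×micro: -16; S2 reads c0=0 → after 3×micro: 0 ⇒ (c0=0, c1=-16, c2=0)
macro 5: S0 reads c2=0 → after 1×micro: 1; S1 reads c1=-16 → after 2×micro: -32; S2 reads c0=0 → after 3×micro: 1 ⇒ (c0=1, c1=-32, c2=1)
macro 6: S0 reads c2=1 → after 1×micro: 0; S1 reads c1=-32 → after 2×micro: -64; S2 reads c0=1 → after 3×micro: 4 ⇒ (c0=0, c1=-64, c2=4)
macro 7: S0 reads c2=4 → after 1×micro: 0; S1 reads c1=-64 → after 2×micro: -128; S2 reads c0=0 → after 3×micro: 0 ⇒ (c0=0, c1=-128, c2=0)
macro 8: S0 reads c2=0 → after 1×micro: 1; S1 reads c1=-128 → after 2×micro: -256; S2 reads c0=0 → after 3×micro: 1 ⇒ (c0=1, c1=-256, c2=1)
macro 9: S0 reads c2=1 → after 1×micro: 0; S1 reads c1=-256 → after 2×micro: -512; S2 reads c0=1 → after 3×micro: 4 ⇒ (c0=0, c1=-512, c2=4)

S0 state at macro-step 9 = 0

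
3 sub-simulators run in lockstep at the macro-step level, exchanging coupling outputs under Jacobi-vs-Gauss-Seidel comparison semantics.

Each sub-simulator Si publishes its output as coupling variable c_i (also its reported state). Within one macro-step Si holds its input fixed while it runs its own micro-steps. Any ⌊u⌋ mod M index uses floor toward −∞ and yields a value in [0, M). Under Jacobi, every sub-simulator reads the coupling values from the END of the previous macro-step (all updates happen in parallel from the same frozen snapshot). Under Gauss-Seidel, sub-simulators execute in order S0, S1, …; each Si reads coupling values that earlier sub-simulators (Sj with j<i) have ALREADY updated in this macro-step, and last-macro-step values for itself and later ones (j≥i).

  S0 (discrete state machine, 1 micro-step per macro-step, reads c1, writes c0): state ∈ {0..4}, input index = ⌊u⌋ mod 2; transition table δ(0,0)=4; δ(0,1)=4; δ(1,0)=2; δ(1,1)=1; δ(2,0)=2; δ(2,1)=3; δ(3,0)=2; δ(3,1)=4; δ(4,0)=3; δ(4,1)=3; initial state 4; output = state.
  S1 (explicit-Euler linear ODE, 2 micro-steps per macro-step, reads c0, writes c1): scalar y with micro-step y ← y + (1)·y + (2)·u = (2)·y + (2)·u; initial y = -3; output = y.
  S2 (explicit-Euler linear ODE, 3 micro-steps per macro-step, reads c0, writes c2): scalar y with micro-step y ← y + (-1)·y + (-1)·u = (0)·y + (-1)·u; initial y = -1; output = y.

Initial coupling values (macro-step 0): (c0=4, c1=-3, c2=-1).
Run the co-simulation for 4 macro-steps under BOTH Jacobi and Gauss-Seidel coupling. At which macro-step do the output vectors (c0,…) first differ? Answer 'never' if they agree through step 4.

first divergence at macro-step: 1

[Jacobi] macro 1: S0 reads c1=-3 → after 1×micro: 3; S1 reads c0=4 → after 2×micro: 12; S2 reads c0=4 → after 3×micro: -4 ⇒ (c0=3, c1=12, c2=-4)
[Jacobi] macro 2: S0 reads c1=12 → after 1×micro: 2; S1 reads c0=3 → after 2×micro: 66; S2 reads c0=3 → after 3×micro: -3 ⇒ (c0=2, c1=66, c2=-3)
[Jacobi] macro 3: S0 reads c1=66 → after 1×micro: 2; S1 reads c0=2 → after 2×micro: 276; S2 reads c0=2 → after 3×micro: -2 ⇒ (c0=2, c1=276, c2=-2)
[Jacobi] macro 4: S0 reads c1=276 → after 1×micro: 2; S1 reads c0=2 → after 2×micro: 1116; S2 reads c0=2 → after 3×micro: -2 ⇒ (c0=2, c1=1116, c2=-2)
[Gauss-Seidel] macro 1: S0 reads c1=-3 → after 1×micro: 3; S1 reads c0=3 → after 2×micro: 6; S2 reads c0=3 → after 3×micro: -3 ⇒ (c0=3, c1=6, c2=-3)
[Gauss-Seidel] macro 2: S0 reads c1=6 → after 1×micro: 2; S1 reads c0=2 → after 2×micro: 36; S2 reads c0=2 → after 3×micro: -2 ⇒ (c0=2, c1=36, c2=-2)
[Gauss-Seidel] macro 3: S0 reads c1=36 → after 1×micro: 2; S1 reads c0=2 → after 2×micro: 156; S2 reads c0=2 → after 3×micro: -2 ⇒ (c0=2, c1=156, c2=-2)
[Gauss-Seidel] macro 4: S0 reads c1=156 → after 1×micro: 2; S1 reads c0=2 → after 2×micro: 636; S2 reads c0=2 → after 3×micro: -2 ⇒ (c0=2, c1=636, c2=-2)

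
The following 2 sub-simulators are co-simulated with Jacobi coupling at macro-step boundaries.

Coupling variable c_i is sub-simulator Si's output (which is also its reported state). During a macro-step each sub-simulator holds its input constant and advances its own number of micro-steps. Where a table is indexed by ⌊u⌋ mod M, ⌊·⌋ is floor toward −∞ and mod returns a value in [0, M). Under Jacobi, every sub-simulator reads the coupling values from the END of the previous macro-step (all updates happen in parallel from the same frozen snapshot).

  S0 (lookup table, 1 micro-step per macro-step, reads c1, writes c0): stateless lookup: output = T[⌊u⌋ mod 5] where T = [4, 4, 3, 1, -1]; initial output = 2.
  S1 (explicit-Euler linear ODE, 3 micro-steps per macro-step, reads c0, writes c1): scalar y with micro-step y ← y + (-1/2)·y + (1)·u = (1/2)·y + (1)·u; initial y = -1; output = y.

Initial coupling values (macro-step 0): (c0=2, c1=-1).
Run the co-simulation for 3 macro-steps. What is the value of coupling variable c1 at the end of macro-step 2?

macro 1: S0 reads c1=-1 → after 1×micro: -1; S1 reads c0=2 → after 3×micro: 27/8 ⇒ (c0=-1, c1=27/8)
macro 2: S0 reads c1=27/8 → after 1×micro: 1; S1 reads c0=-1 → after 3×micro: -85/64 ⇒ (c0=1, c1=-85/64)
macro 3: S0 reads c1=-85/64 → after 1×micro: 1; S1 reads c0=1 → after 3×micro: 811/512 ⇒ (c0=1, c1=811/512)

c1 at macro-step 2 = -85/64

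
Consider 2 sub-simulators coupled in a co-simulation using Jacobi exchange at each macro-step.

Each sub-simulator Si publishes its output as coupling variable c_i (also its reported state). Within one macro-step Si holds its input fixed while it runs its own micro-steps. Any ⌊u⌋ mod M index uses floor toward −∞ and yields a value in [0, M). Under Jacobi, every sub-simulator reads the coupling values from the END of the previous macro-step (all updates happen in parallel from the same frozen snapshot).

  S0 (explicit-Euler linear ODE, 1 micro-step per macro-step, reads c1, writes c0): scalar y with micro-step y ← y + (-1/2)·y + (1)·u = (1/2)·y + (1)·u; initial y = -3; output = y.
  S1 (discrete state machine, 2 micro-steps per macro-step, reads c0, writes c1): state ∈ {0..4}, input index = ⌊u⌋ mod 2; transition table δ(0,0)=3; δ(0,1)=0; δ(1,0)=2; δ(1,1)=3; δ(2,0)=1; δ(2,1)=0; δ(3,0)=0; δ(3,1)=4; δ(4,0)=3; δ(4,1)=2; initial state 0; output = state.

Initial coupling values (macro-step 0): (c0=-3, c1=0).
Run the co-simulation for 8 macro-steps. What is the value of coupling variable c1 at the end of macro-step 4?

macro 1: S0 reads c1=0 → after 1×micro: -3/2; S1 reads c0=-3 → after 2×micro: 0 ⇒ (c0=-3/2, c1=0)
macro 2: S0 reads c1=0 → after 1×micro: -3/4; S1 reads c0=-3/2 → after 2×micro: 0 ⇒ (c0=-3/4, c1=0)
macro 3: S0 reads c1=0 → after 1×micro: -3/8; S1 reads c0=-3/4 → after 2×micro: 0 ⇒ (c0=-3/8, c1=0)
macro 4: S0 reads c1=0 → after 1×micro: -3/16; S1 reads c0=-3/8 → after 2×micro: 0 ⇒ (c0=-3/16, c1=0)
macro 5: S0 reads c1=0 → after 1×micro: -3/32; S1 reads c0=-3/16 → after 2×micro: 0 ⇒ (c0=-3/32, c1=0)
macro 6: S0 reads c1=0 → after 1×micro: -3/64; S1 reads c0=-3/32 → after 2×micro: 0 ⇒ (c0=-3/64, c1=0)
macro 7: S0 reads c1=0 → after 1×micro: -3/128; S1 reads c0=-3/64 → after 2×micro: 0 ⇒ (c0=-3/128, c1=0)
macro 8: S0 reads c1=0 → after 1×micro: -3/256; S1 reads c0=-3/128 → after 2×micro: 0 ⇒ (c0=-3/256, c1=0)

c1 at macro-step 4 = 0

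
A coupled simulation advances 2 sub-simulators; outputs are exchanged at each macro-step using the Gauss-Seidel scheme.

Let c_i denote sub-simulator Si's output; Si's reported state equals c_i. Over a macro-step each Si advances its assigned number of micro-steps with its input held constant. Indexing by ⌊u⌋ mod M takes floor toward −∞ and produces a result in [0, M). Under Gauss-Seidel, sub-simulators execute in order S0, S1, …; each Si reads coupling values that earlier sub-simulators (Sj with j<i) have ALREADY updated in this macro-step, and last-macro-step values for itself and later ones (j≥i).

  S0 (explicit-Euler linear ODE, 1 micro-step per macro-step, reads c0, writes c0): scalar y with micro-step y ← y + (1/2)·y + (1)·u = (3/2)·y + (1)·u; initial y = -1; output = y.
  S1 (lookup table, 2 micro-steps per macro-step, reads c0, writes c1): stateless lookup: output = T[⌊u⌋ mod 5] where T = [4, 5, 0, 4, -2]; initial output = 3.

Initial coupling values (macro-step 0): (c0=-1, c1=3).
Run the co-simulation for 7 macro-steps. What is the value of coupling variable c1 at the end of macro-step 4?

c1 at macro-step 4 = 4

macro 1: S0 reads c0=-1 → after 1×micro: -5/2; S1 reads c0=-5/2 → after 2×micro: 0 ⇒ (c0=-5/2, c1=0)
macro 2: S0 reads c0=-5/2 → after 1×micro: -25/4; S1 reads c0=-25/4 → after 2×micro: 4 ⇒ (c0=-25/4, c1=4)
macro 3: S0 reads c0=-25/4 → after 1×micro: -125/8; S1 reads c0=-125/8 → after 2×micro: -2 ⇒ (c0=-125/8, c1=-2)
macro 4: S0 reads c0=-125/8 → after 1×micro: -625/16; S1 reads c0=-625/16 → after 2×micro: 4 ⇒ (c0=-625/16, c1=4)
macro 5: S0 reads c0=-625/16 → after 1×micro: -3125/32; S1 reads c0=-3125/32 → after 2×micro: 0 ⇒ (c0=-3125/32, c1=0)
macro 6: S0 reads c0=-3125/32 → after 1×micro: -15625/64; S1 reads c0=-15625/64 → after 2×micro: 4 ⇒ (c0=-15625/64, c1=4)
macro 7: S0 reads c0=-15625/64 → after 1×micro: -78125/128; S1 reads c0=-78125/128 → after 2×micro: -2 ⇒ (c0=-78125/128, c1=-2)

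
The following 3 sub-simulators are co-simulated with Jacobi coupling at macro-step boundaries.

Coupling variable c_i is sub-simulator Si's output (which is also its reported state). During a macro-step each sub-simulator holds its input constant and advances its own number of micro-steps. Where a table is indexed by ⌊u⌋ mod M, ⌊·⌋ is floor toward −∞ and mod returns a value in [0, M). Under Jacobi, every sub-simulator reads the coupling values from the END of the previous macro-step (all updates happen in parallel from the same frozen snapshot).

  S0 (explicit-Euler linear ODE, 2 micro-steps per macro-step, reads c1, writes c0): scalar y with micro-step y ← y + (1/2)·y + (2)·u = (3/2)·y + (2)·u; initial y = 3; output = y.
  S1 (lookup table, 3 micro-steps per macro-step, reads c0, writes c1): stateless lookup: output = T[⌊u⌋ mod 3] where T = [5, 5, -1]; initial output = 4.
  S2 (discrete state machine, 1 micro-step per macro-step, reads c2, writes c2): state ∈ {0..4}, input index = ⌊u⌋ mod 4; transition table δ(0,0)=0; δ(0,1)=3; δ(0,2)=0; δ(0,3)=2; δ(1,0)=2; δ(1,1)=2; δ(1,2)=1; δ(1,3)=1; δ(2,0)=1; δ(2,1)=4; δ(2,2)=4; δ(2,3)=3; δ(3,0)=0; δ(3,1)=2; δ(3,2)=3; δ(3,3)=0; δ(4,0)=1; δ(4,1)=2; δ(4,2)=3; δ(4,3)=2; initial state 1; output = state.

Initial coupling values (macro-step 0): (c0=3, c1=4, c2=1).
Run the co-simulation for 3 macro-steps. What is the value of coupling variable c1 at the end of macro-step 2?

macro 1: S0 reads c1=4 → after 2×micro: 107/4; S1 reads c0=3 → after 3×micro: 5; S2 reads c2=1 → after 1×micro: 2 ⇒ (c0=107/4, c1=5, c2=2)
macro 2: S0 reads c1=5 → after 2×micro: 1363/16; S1 reads c0=107/4 → after 3×micro: -1; S2 reads c2=2 → after 1×micro: 4 ⇒ (c0=1363/16, c1=-1, c2=4)
macro 3: S0 reads c1=-1 → after 2×micro: 11947/64; S1 reads c0=1363/16 → after 3×micro: 5; S2 reads c2=4 → after 1×micro: 1 ⇒ (c0=11947/64, c1=5, c2=1)

c1 at macro-step 2 = -1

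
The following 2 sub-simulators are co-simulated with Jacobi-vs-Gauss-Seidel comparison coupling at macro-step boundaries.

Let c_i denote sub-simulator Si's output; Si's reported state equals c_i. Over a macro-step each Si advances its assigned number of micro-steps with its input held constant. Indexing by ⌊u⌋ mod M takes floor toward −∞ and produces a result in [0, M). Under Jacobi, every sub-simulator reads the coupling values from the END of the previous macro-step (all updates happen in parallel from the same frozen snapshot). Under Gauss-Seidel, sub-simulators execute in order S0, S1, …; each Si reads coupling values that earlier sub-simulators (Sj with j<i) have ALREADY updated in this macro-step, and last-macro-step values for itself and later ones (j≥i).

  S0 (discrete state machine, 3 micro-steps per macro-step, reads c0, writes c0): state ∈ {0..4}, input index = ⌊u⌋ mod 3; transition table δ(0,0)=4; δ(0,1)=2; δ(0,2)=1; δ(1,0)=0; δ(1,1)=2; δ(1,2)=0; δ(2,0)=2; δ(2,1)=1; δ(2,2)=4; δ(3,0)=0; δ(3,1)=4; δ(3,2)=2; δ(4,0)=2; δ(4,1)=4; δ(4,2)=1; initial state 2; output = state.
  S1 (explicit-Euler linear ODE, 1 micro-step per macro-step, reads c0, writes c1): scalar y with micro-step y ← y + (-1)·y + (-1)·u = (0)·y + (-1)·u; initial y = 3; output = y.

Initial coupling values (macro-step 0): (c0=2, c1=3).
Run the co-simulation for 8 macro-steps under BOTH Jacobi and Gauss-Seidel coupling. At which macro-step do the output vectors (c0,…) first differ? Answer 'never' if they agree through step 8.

[Jacobi] macro 1: S0 reads c0=2 → after 3×micro: 0; S1 reads c0=2 → after 1×micro: -2 ⇒ (c0=0, c1=-2)
[Jacobi] macro 2: S0 reads c0=0 → after 3×micro: 2; S1 reads c0=0 → after 1×micro: 0 ⇒ (c0=2, c1=0)
[Jacobi] macro 3: S0 reads c0=2 → after 3×micro: 0; S1 reads c0=2 → after 1×micro: -2 ⇒ (c0=0, c1=-2)
[Jacobi] macro 4: S0 reads c0=0 → after 3×micro: 2; S1 reads c0=0 → after 1×micro: 0 ⇒ (c0=2, c1=0)
[Jacobi] macro 5: S0 reads c0=2 → after 3×micro: 0; S1 reads c0=2 → after 1×micro: -2 ⇒ (c0=0, c1=-2)
[Jacobi] macro 6: S0 reads c0=0 → after 3×micro: 2; S1 reads c0=0 → after 1×micro: 0 ⇒ (c0=2, c1=0)
[Jacobi] macro 7: S0 reads c0=2 → after 3×micro: 0; S1 reads c0=2 → after 1×micro: -2 ⇒ (c0=0, c1=-2)
[Jacobi] macro 8: S0 reads c0=0 → after 3×micro: 2; S1 reads c0=0 → after 1×micro: 0 ⇒ (c0=2, c1=0)
[Gauss-Seidel] macro 1: S0 reads c0=2 → after 3×micro: 0; S1 reads c0=0 → after 1×micro: 0 ⇒ (c0=0, c1=0)
[Gauss-Seidel] macro 2: S0 reads c0=0 → after 3×micro: 2; S1 reads c0=2 → after 1×micro: -2 ⇒ (c0=2, c1=-2)
[Gauss-Seidel] macro 3: S0 reads c0=2 → after 3×micro: 0; S1 reads c0=0 → after 1×micro: 0 ⇒ (c0=0, c1=0)
[Gauss-Seidel] macro 4: S0 reads c0=0 → after 3×micro: 2; S1 reads c0=2 → after 1×micro: -2 ⇒ (c0=2, c1=-2)
[Gauss-Seidel] macro 5: S0 reads c0=2 → after 3×micro: 0; S1 reads c0=0 → after 1×micro: 0 ⇒ (c0=0, c1=0)
[Gauss-Seidel] macro 6: S0 reads c0=0 → after 3×micro: 2; S1 reads c0=2 → after 1×micro: -2 ⇒ (c0=2, c1=-2)
[Gauss-Seidel] macro 7: S0 reads c0=2 → after 3×micro: 0; S1 reads c0=0 → after 1×micro: 0 ⇒ (c0=0, c1=0)
[Gauss-Seidel] macro 8: S0 reads c0=0 → after 3×micro: 2; S1 reads c0=2 → after 1×micro: -2 ⇒ (c0=2, c1=-2)

first divergence at macro-step: 1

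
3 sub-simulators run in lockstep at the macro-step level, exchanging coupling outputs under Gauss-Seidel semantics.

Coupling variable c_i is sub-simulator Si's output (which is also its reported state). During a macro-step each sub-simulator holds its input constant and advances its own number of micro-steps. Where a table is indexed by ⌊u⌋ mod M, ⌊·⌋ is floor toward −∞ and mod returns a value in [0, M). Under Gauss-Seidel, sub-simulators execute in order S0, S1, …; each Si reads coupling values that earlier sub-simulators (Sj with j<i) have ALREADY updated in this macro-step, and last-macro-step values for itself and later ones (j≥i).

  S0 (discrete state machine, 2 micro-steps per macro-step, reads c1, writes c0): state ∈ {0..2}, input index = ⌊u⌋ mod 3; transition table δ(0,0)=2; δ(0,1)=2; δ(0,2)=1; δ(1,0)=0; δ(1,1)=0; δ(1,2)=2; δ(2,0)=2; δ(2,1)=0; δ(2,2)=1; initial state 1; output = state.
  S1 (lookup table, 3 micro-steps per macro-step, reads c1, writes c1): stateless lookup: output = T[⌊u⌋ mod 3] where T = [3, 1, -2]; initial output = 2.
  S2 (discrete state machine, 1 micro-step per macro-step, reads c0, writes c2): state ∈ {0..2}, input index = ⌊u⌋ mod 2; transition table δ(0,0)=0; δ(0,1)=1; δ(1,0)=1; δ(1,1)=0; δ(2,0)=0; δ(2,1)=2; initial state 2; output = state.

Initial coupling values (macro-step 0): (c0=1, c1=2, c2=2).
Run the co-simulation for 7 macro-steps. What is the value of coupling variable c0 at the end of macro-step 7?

macro 1: S0 reads c1=2 → after 2×micro: 1; S1 reads c1=2 → after 3×micro: -2; S2 reads c0=1 → after 1×micro: 2 ⇒ (c0=1, c1=-2, c2=2)
macro 2: S0 reads c1=-2 → after 2×micro: 2; S1 reads c1=-2 → after 3×micro: 1; S2 reads c0=2 → after 1×micro: 0 ⇒ (c0=2, c1=1, c2=0)
macro 3: S0 reads c1=1 → after 2×micro: 2; S1 reads c1=1 → after 3×micro: 1; S2 reads c0=2 → after 1×micro: 0 ⇒ (c0=2, c1=1, c2=0)
macro 4: S0 reads c1=1 → after 2×micro: 2; S1 reads c1=1 → after 3×micro: 1; S2 reads c0=2 → after 1×micro: 0 ⇒ (c0=2, c1=1, c2=0)
macro 5: S0 reads c1=1 → after 2×micro: 2; S1 reads c1=1 → after 3×micro: 1; S2 reads c0=2 → after 1×micro: 0 ⇒ (c0=2, c1=1, c2=0)
macro 6: S0 reads c1=1 → after 2×micro: 2; S1 reads c1=1 → after 3×micro: 1; S2 reads c0=2 → after 1×micro: 0 ⇒ (c0=2, c1=1, c2=0)
macro 7: S0 reads c1=1 → after 2×micro: 2; S1 reads c1=1 → after 3×micro: 1; S2 reads c0=2 → after 1×micro: 0 ⇒ (c0=2, c1=1, c2=0)

c0 at macro-step 7 = 2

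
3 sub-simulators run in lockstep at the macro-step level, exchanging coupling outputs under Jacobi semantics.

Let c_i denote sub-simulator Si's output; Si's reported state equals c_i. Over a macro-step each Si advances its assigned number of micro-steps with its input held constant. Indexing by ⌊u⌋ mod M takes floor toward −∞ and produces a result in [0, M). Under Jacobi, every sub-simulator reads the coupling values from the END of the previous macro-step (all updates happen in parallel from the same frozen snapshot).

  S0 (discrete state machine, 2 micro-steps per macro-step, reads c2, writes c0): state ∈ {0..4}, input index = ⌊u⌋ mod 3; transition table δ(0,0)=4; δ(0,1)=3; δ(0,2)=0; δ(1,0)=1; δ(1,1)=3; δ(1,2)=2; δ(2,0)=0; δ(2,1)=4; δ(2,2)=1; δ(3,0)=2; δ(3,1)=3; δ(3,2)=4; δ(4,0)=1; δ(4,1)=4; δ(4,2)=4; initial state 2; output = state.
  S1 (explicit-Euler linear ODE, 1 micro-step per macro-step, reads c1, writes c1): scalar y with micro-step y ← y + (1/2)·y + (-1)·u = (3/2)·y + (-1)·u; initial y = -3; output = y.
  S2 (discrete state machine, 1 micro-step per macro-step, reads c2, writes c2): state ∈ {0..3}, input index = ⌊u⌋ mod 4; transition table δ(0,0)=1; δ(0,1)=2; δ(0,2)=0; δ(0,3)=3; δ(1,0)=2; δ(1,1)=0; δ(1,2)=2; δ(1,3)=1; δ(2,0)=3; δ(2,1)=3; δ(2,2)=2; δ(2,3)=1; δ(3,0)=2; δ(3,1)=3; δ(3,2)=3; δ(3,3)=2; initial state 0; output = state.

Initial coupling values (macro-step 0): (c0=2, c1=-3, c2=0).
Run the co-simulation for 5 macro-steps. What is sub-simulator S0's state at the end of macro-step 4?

macro 1: S0 reads c2=0 → after 2×micro: 4; S1 reads c1=-3 → after 1×micro: -3/2; S2 reads c2=0 → after 1×micro: 1 ⇒ (c0=4, c1=-3/2, c2=1)
macro 2: S0 reads c2=1 → after 2×micro: 4; S1 reads c1=-3/2 → after 1×micro: -3/4; S2 reads c2=1 → after 1×micro: 0 ⇒ (c0=4, c1=-3/4, c2=0)
macro 3: S0 reads c2=0 → after 2×micro: 1; S1 reads c1=-3/4 → after 1×micro: -3/8; S2 reads c2=0 → after 1×micro: 1 ⇒ (c0=1, c1=-3/8, c2=1)
macro 4: S0 reads c2=1 → after 2×micro: 3; S1 reads c1=-3/8 → after 1×micro: -3/16; S2 reads c2=1 → after 1×micro: 0 ⇒ (c0=3, c1=-3/16, c2=0)
macro 5: S0 reads c2=0 → after 2×micro: 0; S1 reads c1=-3/16 → after 1×micro: -3/32; S2 reads c2=0 → after 1×micro: 1 ⇒ (c0=0, c1=-3/32, c2=1)

S0 state at macro-step 4 = 3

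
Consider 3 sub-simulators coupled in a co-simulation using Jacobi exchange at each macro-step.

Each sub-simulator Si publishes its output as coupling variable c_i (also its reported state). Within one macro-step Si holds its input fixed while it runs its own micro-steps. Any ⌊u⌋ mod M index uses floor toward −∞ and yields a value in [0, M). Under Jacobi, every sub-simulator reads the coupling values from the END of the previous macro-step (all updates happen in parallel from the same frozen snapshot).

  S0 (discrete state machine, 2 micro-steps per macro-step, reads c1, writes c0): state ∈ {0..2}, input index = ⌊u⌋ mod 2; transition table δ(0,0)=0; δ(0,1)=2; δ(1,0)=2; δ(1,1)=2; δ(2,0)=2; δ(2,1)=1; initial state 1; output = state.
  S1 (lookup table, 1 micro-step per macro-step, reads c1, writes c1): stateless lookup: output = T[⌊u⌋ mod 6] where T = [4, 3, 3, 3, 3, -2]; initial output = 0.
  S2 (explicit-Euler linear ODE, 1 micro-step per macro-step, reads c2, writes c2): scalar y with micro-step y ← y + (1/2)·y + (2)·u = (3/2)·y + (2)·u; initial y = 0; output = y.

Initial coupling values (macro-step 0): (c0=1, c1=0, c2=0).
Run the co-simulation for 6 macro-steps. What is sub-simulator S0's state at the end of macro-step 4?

S0 state at macro-step 4 = 2

macro 1: S0 reads c1=0 → after 2×micro: 2; S1 reads c1=0 → after 1×micro: 4; S2 reads c2=0 → after 1×micro: 0 ⇒ (c0=2, c1=4, c2=0)
macro 2: S0 reads c1=4 → after 2×micro: 2; S1 reads c1=4 → after 1×micro: 3; S2 reads c2=0 → after 1×micro: 0 ⇒ (c0=2, c1=3, c2=0)
macro 3: S0 reads c1=3 → after 2×micro: 2; S1 reads c1=3 → after 1×micro: 3; S2 reads c2=0 → after 1×micro: 0 ⇒ (c0=2, c1=3, c2=0)
macro 4: S0 reads c1=3 → after 2×micro: 2; S1 reads c1=3 → after 1×micro: 3; S2 reads c2=0 → after 1×micro: 0 ⇒ (c0=2, c1=3, c2=0)
macro 5: S0 reads c1=3 → after 2×micro: 2; S1 reads c1=3 → after 1×micro: 3; S2 reads c2=0 → after 1×micro: 0 ⇒ (c0=2, c1=3, c2=0)
macro 6: S0 reads c1=3 → after 2×micro: 2; S1 reads c1=3 → after 1×micro: 3; S2 reads c2=0 → after 1×micro: 0 ⇒ (c0=2, c1=3, c2=0)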